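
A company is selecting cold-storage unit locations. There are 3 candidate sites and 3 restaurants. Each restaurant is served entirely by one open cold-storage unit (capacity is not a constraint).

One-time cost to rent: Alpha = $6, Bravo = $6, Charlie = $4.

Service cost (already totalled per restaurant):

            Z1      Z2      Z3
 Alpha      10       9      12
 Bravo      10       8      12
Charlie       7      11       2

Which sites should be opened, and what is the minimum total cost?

Open Charlie only; minimum total cost 24.

For any fixed open set, each restaurant goes to its cheapest open site; total = fixed + service.
{Charlie}: Z1→Charlie 7, Z2→Charlie 11, Z3→Charlie 2. Service 20; fixed 4; total 24.
{Bravo, Charlie}: service 17 + fixed 10 = 27
{Alpha, Charlie}: service 18 + fixed 10 = 28
{Alpha, Bravo, Charlie}: Z1→Charlie 7, Z2→Bravo 8, Z3→Charlie 2. Service 17; fixed 16; total 33.
(All 7 nonempty subsets were checked; Charlie only is lowest.)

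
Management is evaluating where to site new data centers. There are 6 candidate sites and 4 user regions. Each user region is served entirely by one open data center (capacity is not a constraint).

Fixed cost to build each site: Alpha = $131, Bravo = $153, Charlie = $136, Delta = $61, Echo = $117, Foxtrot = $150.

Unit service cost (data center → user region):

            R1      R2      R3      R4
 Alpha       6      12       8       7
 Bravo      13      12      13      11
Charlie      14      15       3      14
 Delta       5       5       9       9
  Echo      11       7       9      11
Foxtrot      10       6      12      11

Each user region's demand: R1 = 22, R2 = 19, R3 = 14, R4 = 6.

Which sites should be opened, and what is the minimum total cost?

For any fixed open set, each user region goes to its cheapest open site; total = fixed + service.
{Delta}: R1→Delta 5·22=110, R2→Delta 5·19=95, R3→Delta 9·14=126, R4→Delta 9·6=54. Service 385; fixed 61; total 446.
{Charlie, Delta}: service 301 + fixed 197 = 498
{Alpha, Delta}: service 359 + fixed 192 = 551
{Alpha, Bravo, Charlie, Delta, Echo, Foxtrot}: service 289 + fixed 748 = 1037
No other subset beats 446.

Open Delta only; minimum total cost 446.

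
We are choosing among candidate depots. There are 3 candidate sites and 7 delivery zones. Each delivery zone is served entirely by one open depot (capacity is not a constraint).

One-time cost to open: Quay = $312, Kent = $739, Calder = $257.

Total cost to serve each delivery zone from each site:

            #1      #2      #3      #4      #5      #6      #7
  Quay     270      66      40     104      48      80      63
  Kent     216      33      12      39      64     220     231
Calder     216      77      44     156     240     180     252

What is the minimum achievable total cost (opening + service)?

For any fixed open set, each delivery zone goes to its cheapest open site; total = fixed + service.
{Quay}: #1→Quay 270, #2→Quay 66, #3→Quay 40, #4→Quay 104, #5→Quay 48, #6→Quay 80, #7→Quay 63. Service 671; fixed 312; total 983.
{Quay, Calder}: service 617 + fixed 569 = 1186
{Calder}: service 1165 + fixed 257 = 1422
{Quay, Kent, Calder}: service 491 + fixed 1308 = 1799
No other subset beats 983.

Minimum total cost: 983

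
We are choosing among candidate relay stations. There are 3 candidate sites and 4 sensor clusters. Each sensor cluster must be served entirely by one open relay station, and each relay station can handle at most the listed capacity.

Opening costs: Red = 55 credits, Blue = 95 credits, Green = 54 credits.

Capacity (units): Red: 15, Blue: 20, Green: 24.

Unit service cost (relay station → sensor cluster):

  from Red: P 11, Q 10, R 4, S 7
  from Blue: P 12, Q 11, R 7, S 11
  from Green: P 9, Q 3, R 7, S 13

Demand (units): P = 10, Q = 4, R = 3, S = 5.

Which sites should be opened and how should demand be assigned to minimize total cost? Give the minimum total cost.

Minimum total cost: 242

Open {Green}: P→Green 9·10=90, Q→Green 3·4=12, R→Green 7·3=21, S→Green 13·5=65.
Loads: Green carries 22/24. Service 188; fixed 54; total 242.
Next best feasible plan costs 258.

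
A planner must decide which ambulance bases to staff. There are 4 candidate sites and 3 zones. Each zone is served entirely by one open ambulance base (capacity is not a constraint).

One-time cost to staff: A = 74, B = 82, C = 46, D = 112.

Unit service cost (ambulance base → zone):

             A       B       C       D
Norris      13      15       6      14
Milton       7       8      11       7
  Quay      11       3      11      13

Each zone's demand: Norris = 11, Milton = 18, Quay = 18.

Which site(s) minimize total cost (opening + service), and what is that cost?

Open B and C; minimum total cost 392.

For any fixed open set, each zone goes to its cheapest open site; total = fixed + service.
{B, C}: Norris→C 6·11=66, Milton→B 8·18=144, Quay→B 3·18=54. Service 264; fixed 128; total 392.
{B}: service 363 + fixed 82 = 445
{A, B, C}: Norris→C 6·11=66, Milton→A 7·18=126, Quay→B 3·18=54. Service 246; fixed 202; total 448.
{A, B, C, D}: service 246 + fixed 314 = 560
No other subset beats 392.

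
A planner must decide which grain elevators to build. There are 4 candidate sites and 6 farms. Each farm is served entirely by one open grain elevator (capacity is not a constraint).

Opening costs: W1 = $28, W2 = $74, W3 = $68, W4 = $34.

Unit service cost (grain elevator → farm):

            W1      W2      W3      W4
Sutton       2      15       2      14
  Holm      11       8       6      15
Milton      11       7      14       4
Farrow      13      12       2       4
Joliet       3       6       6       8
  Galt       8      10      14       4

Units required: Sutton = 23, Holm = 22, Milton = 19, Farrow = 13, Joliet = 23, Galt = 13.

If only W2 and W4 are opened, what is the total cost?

Each farm is assigned to its cheapest site among the open ones.
{W2, W4}: Sutton→W4 14·23=322, Holm→W2 8·22=176, Milton→W4 4·19=76, Farrow→W4 4·13=52, Joliet→W2 6·23=138, Galt→W4 4·13=52. Service 816; fixed 108; total 924.

Total cost: 924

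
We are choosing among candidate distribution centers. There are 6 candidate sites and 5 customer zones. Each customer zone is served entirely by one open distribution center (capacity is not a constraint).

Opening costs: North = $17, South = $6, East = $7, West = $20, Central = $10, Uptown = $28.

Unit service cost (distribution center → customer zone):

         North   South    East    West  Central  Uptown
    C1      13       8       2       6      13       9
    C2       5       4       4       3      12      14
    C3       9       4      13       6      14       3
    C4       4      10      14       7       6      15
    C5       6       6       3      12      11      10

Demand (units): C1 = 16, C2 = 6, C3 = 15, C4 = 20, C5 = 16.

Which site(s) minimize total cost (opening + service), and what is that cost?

For any fixed open set, each customer zone goes to its cheapest open site; total = fixed + service.
{North, South, East}: C1→East 2·16=32, C2→South 4·6=24, C3→South 4·15=60, C4→North 4·20=80, C5→East 3·16=48. Service 244; fixed 30; total 274.
{North, East, Uptown}: service 229 + fixed 52 = 281
{North, South, East, Central}: service 244 + fixed 40 = 284
{North, South, East, West, Central, Uptown}: C1→East 2·16=32, C2→West 3·6=18, C3→Uptown 3·15=45, C4→North 4·20=80, C5→East 3·16=48. Service 223; fixed 88; total 311.
No other subset beats 274.

Open North, South and East; minimum total cost 274.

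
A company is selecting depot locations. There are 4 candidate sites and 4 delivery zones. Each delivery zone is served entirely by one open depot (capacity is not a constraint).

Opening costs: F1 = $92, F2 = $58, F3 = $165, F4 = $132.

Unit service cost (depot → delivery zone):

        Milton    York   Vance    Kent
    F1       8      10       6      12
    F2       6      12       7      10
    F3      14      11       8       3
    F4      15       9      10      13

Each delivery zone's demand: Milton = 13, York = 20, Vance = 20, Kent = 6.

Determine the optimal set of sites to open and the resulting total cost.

Open F2 only; minimum total cost 576.

For any fixed open set, each delivery zone goes to its cheapest open site; total = fixed + service.
{F2}: Milton→F2 6·13=78, York→F2 12·20=240, Vance→F2 7·20=140, Kent→F2 10·6=60. Service 518; fixed 58; total 576.
{F1}: service 496 + fixed 92 = 588
{F1, F2}: Milton→F2 6·13=78, York→F1 10·20=200, Vance→F1 6·20=120, Kent→F2 10·6=60. Service 458; fixed 150; total 608.
{F1, F2, F3, F4}: service 396 + fixed 447 = 843
No other subset beats 576.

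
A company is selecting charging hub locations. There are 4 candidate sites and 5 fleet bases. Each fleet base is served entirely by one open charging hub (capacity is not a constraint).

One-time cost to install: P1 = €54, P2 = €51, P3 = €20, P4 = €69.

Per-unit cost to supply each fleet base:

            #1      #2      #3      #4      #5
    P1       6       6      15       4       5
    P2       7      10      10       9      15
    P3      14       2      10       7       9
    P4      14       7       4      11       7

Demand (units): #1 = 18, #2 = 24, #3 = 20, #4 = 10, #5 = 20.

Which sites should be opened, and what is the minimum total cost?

For any fixed open set, each fleet base goes to its cheapest open site; total = fixed + service.
{P1, P3, P4}: #1→P1 6·18=108, #2→P3 2·24=48, #3→P4 4·20=80, #4→P1 4·10=40, #5→P1 5·20=100. Service 376; fixed 143; total 519.
{P1, P2, P3, P4}: #1→P1 6·18=108, #2→P3 2·24=48, #3→P4 4·20=80, #4→P1 4·10=40, #5→P1 5·20=100. Service 376; fixed 194; total 570.
{P1, P3}: #1→P1 6·18=108, #2→P3 2·24=48, #3→P3 10·20=200, #4→P1 4·10=40, #5→P1 5·20=100. Service 496; fixed 74; total 570.
{P3}: service 750 + fixed 20 = 770
No other subset beats 519.

Open P1, P3 and P4; minimum total cost 519.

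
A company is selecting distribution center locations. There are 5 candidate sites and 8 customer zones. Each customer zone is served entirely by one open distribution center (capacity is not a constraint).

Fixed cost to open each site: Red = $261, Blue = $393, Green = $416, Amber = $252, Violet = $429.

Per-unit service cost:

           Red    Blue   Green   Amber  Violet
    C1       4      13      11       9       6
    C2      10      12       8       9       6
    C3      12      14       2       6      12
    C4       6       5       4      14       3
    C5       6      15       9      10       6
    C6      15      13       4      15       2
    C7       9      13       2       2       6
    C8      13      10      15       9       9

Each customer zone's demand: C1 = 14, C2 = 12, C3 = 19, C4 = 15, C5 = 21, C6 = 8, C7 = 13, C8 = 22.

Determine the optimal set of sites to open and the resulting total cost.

Open Violet only; minimum total cost 1276.

For any fixed open set, each customer zone goes to its cheapest open site; total = fixed + service.
{Violet}: C1→Violet 6·14=84, C2→Violet 6·12=72, C3→Violet 12·19=228, C4→Violet 3·15=45, C5→Violet 6·21=126, C6→Violet 2·8=16, C7→Violet 6·13=78, C8→Violet 9·22=198. Service 847; fixed 429; total 1276.
{Green}: service 925 + fixed 416 = 1341
{Red, Amber}: service 838 + fixed 513 = 1351
{Red, Blue, Green, Amber, Violet}: service 577 + fixed 1751 = 2328
No other subset beats 1276.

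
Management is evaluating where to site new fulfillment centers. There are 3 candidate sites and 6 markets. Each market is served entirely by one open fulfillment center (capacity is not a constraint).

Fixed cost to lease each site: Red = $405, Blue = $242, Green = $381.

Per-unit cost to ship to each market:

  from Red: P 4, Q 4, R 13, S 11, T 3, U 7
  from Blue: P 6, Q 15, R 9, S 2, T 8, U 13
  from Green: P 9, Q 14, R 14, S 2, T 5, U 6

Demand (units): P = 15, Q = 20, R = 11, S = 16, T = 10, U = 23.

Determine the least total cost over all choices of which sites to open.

For any fixed open set, each market goes to its cheapest open site; total = fixed + service.
{Red}: P→Red 4·15=60, Q→Red 4·20=80, R→Red 13·11=143, S→Red 11·16=176, T→Red 3·10=30, U→Red 7·23=161. Service 650; fixed 405; total 1055.
{Red, Blue}: service 462 + fixed 647 = 1109
{Blue}: service 900 + fixed 242 = 1142
{Red, Blue, Green}: service 439 + fixed 1028 = 1467
(All 7 nonempty subsets were checked; Red only is lowest.)

Minimum total cost: 1055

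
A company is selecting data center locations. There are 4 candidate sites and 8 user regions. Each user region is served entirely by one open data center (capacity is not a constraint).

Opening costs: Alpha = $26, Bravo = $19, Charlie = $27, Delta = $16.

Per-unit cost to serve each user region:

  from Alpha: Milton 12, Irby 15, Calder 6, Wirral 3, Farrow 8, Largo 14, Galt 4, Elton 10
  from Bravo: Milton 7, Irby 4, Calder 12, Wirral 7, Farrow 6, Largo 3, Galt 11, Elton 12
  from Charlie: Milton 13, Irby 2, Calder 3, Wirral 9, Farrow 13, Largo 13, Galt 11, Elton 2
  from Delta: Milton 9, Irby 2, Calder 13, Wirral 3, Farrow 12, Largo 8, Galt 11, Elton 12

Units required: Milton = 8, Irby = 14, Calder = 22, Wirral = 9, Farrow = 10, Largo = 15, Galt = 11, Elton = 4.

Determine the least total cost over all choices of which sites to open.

Minimum total cost: 406

For any fixed open set, each user region goes to its cheapest open site; total = fixed + service.
{Alpha, Bravo, Charlie}: Milton→Bravo 7·8=56, Irby→Charlie 2·14=28, Calder→Charlie 3·22=66, Wirral→Alpha 3·9=27, Farrow→Bravo 6·10=60, Largo→Bravo 3·15=45, Galt→Alpha 4·11=44, Elton→Charlie 2·4=8. Service 334; fixed 72; total 406.
{Alpha, Bravo, Charlie, Delta}: service 334 + fixed 88 = 422
{Bravo, Charlie, Delta}: Milton→Bravo 7·8=56, Irby→Charlie 2·14=28, Calder→Charlie 3·22=66, Wirral→Delta 3·9=27, Farrow→Bravo 6·10=60, Largo→Bravo 3·15=45, Galt→Bravo 11·11=121, Elton→Charlie 2·4=8. Service 411; fixed 62; total 473.
{Delta}: Milton→Delta 9·8=72, Irby→Delta 2·14=28, Calder→Delta 13·22=286, Wirral→Delta 3·9=27, Farrow→Delta 12·10=120, Largo→Delta 8·15=120, Galt→Delta 11·11=121, Elton→Delta 12·4=48. Service 822; fixed 16; total 838.
(All 15 nonempty subsets were checked; Alpha, Bravo and Charlie is lowest.)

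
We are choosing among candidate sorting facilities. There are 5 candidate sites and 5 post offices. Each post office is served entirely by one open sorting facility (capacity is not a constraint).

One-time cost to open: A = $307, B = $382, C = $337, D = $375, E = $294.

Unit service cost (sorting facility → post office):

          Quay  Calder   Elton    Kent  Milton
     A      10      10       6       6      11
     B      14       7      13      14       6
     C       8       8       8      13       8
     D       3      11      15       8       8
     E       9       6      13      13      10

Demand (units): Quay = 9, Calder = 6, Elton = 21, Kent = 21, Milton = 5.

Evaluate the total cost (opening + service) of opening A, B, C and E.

Total cost: 1710

Each post office is assigned to its cheapest site among the open ones.
{A, B, C, E}: Quay→C 8·9=72, Calder→E 6·6=36, Elton→A 6·21=126, Kent→A 6·21=126, Milton→B 6·5=30. Service 390; fixed 1320; total 1710.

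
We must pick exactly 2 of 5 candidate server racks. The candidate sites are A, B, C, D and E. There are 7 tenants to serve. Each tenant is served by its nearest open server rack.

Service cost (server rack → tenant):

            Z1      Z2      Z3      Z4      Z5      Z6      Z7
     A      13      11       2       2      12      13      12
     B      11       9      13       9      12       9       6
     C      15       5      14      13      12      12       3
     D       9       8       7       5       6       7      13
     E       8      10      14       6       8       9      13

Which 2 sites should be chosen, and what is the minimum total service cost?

Choose C and D; total service cost 42.

With exactly 2 open, each tenant uses its cheapest among the chosen.
{C, D}: Z1→D 9, Z2→C 5, Z3→D 7, Z4→D 5, Z5→D 6, Z6→D 7, Z7→C 3. Service cost 42.
{A, D}: service cost 46
{B, D}: service cost 48
Among all 10 size-2 choices, {C, D} is lowest.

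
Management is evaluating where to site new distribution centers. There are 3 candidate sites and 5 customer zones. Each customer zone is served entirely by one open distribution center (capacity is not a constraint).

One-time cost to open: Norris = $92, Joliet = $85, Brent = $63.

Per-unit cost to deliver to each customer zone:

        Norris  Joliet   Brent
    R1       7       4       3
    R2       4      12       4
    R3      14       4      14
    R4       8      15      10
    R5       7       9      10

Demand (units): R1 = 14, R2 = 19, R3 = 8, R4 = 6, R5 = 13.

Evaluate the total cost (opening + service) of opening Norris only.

Each customer zone is assigned to its cheapest site among the open ones.
{Norris}: R1→Norris 7·14=98, R2→Norris 4·19=76, R3→Norris 14·8=112, R4→Norris 8·6=48, R5→Norris 7·13=91. Service 425; fixed 92; total 517.

Total cost: 517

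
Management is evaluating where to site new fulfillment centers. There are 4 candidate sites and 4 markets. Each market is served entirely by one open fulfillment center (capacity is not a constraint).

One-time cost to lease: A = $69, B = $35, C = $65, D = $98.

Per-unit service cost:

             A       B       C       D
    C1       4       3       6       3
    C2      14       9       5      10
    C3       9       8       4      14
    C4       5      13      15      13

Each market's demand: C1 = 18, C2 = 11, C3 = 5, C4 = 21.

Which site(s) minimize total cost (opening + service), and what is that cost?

For any fixed open set, each market goes to its cheapest open site; total = fixed + service.
{A, C}: C1→A 4·18=72, C2→C 5·11=55, C3→C 4·5=20, C4→A 5·21=105. Service 252; fixed 134; total 386.
{A, B}: service 298 + fixed 104 = 402
{A, B, C}: service 234 + fixed 169 = 403
{A, B, C, D}: C1→B 3·18=54, C2→C 5·11=55, C3→C 4·5=20, C4→A 5·21=105. Service 234; fixed 267; total 501.
No other subset beats 386.

Open A and C; minimum total cost 386.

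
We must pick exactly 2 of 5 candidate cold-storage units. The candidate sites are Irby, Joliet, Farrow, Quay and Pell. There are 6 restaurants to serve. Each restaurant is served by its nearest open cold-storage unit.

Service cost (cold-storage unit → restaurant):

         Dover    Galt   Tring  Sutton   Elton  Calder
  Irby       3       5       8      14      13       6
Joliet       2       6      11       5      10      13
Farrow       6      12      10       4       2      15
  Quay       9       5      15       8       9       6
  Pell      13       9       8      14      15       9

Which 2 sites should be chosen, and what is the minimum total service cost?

With exactly 2 open, each restaurant uses its cheapest among the chosen.
{Irby, Farrow}: Dover→Irby 3, Galt→Irby 5, Tring→Irby 8, Sutton→Farrow 4, Elton→Farrow 2, Calder→Irby 6. Service cost 28.
{Farrow, Quay}: service cost 33
{Irby, Joliet}: service cost 36
Among all 10 size-2 choices, {Irby, Farrow} is lowest.

Choose Irby and Farrow; total service cost 28.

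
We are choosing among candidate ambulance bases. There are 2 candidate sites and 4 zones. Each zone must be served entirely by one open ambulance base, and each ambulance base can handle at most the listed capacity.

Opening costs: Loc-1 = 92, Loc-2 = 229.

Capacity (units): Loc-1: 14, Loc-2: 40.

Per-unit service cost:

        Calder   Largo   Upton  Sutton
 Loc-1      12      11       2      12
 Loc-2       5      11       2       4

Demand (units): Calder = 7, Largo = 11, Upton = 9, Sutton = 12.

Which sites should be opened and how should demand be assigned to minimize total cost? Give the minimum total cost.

Minimum total cost: 451

Open {Loc-2}: Calder→Loc-2 5·7=35, Largo→Loc-2 11·11=121, Upton→Loc-2 2·9=18, Sutton→Loc-2 4·12=48.
Loads: Loc-2 carries 39/40. Service 222; fixed 229; total 451.
Next best feasible plan costs 543.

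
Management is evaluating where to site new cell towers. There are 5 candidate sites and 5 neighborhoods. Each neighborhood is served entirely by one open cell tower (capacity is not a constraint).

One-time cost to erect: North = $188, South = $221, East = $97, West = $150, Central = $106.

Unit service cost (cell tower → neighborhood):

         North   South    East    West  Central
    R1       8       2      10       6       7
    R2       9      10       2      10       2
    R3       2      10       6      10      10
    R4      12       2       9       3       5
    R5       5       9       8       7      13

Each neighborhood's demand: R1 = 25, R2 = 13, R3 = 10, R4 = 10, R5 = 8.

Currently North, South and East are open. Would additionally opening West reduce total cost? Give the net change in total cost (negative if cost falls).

No — net change +150 (cost rises by 150).

Current service cost with {North, South, East}: 156.
Adding West: each neighborhood re-picks its cheapest; new service cost 156, saving 0.
Extra fixed cost: 150. Net change = 150 − 0 = 150.
(Totals: 662 → 812.)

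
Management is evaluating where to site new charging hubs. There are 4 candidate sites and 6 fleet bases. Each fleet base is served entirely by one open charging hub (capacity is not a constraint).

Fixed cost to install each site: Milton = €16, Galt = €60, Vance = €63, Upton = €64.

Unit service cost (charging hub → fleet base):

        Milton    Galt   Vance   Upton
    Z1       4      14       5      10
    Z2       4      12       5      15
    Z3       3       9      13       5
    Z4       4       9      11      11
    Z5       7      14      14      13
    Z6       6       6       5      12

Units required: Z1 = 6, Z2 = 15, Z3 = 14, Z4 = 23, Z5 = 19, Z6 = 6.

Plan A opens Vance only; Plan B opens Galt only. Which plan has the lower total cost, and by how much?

Plan A is cheaper by 60.

Plan A: {Vance}: Z1→Vance 5·6=30, Z2→Vance 5·15=75, Z3→Vance 13·14=182, Z4→Vance 11·23=253, Z5→Vance 14·19=266, Z6→Vance 5·6=30. Service 836; fixed 63; total 899.
Plan B: {Galt}: Z1→Galt 14·6=84, Z2→Galt 12·15=180, Z3→Galt 9·14=126, Z4→Galt 9·23=207, Z5→Galt 14·19=266, Z6→Galt 6·6=36. Service 899; fixed 60; total 959.
Difference: |899 − 959| = 60.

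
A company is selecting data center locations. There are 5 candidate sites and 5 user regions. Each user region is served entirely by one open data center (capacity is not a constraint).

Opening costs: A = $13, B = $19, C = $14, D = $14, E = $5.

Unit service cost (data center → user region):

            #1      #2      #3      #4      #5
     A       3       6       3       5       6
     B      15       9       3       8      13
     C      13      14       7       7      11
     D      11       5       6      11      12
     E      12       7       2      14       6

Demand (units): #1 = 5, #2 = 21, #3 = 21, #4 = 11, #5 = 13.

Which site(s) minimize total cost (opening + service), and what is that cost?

Open A, D and E; minimum total cost 327.

For any fixed open set, each user region goes to its cheapest open site; total = fixed + service.
{A, D, E}: #1→A 3·5=15, #2→D 5·21=105, #3→E 2·21=42, #4→A 5·11=55, #5→A 6·13=78. Service 295; fixed 32; total 327.
{A, E}: service 316 + fixed 18 = 334
{A, C, D, E}: service 295 + fixed 46 = 341
{A, B, C, D, E}: service 295 + fixed 65 = 360
No other subset beats 327.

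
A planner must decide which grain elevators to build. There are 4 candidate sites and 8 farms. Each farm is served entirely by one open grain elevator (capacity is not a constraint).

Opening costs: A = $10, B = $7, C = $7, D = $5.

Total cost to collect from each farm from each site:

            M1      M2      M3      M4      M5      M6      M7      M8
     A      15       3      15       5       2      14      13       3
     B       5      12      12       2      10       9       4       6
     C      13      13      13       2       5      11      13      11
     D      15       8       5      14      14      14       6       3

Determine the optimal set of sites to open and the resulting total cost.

For any fixed open set, each farm goes to its cheapest open site; total = fixed + service.
{A, B, D}: M1→B 5, M2→A 3, M3→D 5, M4→B 2, M5→A 2, M6→B 9, M7→B 4, M8→A 3. Service 33; fixed 22; total 55.
{A, B}: service 40 + fixed 17 = 57
{B, D}: M1→B 5, M2→D 8, M3→D 5, M4→B 2, M5→B 10, M6→B 9, M7→B 4, M8→D 3. Service 46; fixed 12; total 58.
{A, B, C, D}: service 33 + fixed 29 = 62
No other subset beats 55.

Open A, B and D; minimum total cost 55.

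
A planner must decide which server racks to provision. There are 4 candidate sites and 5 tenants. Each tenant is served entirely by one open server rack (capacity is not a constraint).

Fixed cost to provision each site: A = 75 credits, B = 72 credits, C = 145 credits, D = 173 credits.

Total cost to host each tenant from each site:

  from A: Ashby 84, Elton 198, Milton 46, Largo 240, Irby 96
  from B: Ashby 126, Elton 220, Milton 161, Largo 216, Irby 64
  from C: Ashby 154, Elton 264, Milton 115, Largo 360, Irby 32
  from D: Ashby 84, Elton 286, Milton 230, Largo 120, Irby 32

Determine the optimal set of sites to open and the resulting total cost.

Open A and D; minimum total cost 728.

For any fixed open set, each tenant goes to its cheapest open site; total = fixed + service.
{A, D}: Ashby→A 84, Elton→A 198, Milton→A 46, Largo→D 120, Irby→D 32. Service 480; fixed 248; total 728.
{A}: service 664 + fixed 75 = 739
{A, B}: service 608 + fixed 147 = 755
{A, B, C, D}: service 480 + fixed 465 = 945
No other subset beats 728.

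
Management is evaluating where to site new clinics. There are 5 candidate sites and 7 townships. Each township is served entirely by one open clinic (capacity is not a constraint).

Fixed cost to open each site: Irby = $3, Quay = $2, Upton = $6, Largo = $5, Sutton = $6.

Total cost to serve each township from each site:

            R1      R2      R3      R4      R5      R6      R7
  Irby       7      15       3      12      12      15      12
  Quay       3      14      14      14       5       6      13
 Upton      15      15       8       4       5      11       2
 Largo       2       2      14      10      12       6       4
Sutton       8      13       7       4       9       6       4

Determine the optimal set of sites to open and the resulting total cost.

Open Irby, Upton and Largo; minimum total cost 38.

For any fixed open set, each township goes to its cheapest open site; total = fixed + service.
{Irby, Upton, Largo}: R1→Largo 2, R2→Largo 2, R3→Irby 3, R4→Upton 4, R5→Upton 5, R6→Largo 6, R7→Upton 2. Service 24; fixed 14; total 38.
{Irby, Quay, Upton, Largo}: service 24 + fixed 16 = 40
{Upton, Largo}: service 29 + fixed 11 = 40
{Irby, Quay, Upton, Largo, Sutton}: service 24 + fixed 22 = 46
No other subset beats 38.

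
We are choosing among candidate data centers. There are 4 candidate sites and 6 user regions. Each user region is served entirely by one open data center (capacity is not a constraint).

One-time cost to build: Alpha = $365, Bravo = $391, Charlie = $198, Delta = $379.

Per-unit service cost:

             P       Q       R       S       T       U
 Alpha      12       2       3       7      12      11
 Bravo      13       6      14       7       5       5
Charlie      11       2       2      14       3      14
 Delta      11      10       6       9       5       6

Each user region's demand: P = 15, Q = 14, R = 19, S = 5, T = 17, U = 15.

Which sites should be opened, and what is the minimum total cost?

For any fixed open set, each user region goes to its cheapest open site; total = fixed + service.
{Charlie}: P→Charlie 11·15=165, Q→Charlie 2·14=28, R→Charlie 2·19=38, S→Charlie 14·5=70, T→Charlie 3·17=51, U→Charlie 14·15=210. Service 562; fixed 198; total 760.
{Bravo, Charlie}: service 392 + fixed 589 = 981
{Charlie, Delta}: service 417 + fixed 577 = 994
{Alpha, Bravo, Charlie, Delta}: P→Charlie 11·15=165, Q→Alpha 2·14=28, R→Charlie 2·19=38, S→Alpha 7·5=35, T→Charlie 3·17=51, U→Bravo 5·15=75. Service 392; fixed 1333; total 1725.
(All 15 nonempty subsets were checked; Charlie only is lowest.)

Open Charlie only; minimum total cost 760.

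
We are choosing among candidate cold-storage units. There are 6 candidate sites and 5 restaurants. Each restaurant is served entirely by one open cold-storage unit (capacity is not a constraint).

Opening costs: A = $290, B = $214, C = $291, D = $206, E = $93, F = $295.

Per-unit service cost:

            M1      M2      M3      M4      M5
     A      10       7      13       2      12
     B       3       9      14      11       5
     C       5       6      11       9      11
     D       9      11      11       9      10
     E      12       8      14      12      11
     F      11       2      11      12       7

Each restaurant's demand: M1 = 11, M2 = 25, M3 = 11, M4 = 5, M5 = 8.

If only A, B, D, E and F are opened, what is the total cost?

Each restaurant is assigned to its cheapest site among the open ones.
{A, B, D, E, F}: M1→B 3·11=33, M2→F 2·25=50, M3→D 11·11=121, M4→A 2·5=10, M5→B 5·8=40. Service 254; fixed 1098; total 1352.

Total cost: 1352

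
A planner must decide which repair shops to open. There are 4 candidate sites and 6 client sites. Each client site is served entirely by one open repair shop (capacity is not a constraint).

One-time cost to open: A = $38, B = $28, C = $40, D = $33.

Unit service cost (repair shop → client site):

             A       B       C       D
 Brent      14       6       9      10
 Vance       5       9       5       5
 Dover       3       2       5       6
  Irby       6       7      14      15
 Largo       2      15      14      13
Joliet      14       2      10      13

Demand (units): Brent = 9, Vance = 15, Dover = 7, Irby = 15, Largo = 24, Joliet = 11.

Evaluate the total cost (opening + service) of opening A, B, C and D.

Each client site is assigned to its cheapest site among the open ones.
{A, B, C, D}: Brent→B 6·9=54, Vance→A 5·15=75, Dover→B 2·7=14, Irby→A 6·15=90, Largo→A 2·24=48, Joliet→B 2·11=22. Service 303; fixed 139; total 442.

Total cost: 442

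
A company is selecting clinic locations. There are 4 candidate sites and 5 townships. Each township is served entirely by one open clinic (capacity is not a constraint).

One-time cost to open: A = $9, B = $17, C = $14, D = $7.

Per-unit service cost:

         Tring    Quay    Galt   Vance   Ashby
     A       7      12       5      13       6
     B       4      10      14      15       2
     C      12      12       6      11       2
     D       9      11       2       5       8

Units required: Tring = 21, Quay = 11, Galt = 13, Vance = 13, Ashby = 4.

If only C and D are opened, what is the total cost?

Total cost: 430

Each township is assigned to its cheapest site among the open ones.
{C, D}: Tring→D 9·21=189, Quay→D 11·11=121, Galt→D 2·13=26, Vance→D 5·13=65, Ashby→C 2·4=8. Service 409; fixed 21; total 430.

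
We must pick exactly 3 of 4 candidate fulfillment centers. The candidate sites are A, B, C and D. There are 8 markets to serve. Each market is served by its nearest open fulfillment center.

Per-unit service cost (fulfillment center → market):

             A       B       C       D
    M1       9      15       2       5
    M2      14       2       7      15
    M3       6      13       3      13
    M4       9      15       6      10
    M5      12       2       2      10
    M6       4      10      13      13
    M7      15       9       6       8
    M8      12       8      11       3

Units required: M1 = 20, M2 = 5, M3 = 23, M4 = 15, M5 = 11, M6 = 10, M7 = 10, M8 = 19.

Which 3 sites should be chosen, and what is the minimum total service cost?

With exactly 3 open, each market uses its cheapest among the chosen.
{A, C, D}: M1→C 2·20=40, M2→C 7·5=35, M3→C 3·23=69, M4→C 6·15=90, M5→C 2·11=22, M6→A 4·10=40, M7→C 6·10=60, M8→D 3·19=57. Service cost 413.
{B, C, D}: service cost 448
{A, B, C}: service cost 483
Among all 4 size-3 choices, {A, C, D} is lowest.

Choose A, C and D; total service cost 413.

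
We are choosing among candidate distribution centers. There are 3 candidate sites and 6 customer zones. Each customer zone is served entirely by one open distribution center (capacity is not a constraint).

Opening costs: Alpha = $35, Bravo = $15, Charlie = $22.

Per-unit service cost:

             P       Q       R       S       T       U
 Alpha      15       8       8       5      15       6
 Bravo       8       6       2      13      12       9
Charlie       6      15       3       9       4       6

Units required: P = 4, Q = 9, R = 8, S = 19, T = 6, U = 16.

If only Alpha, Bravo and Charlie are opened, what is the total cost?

Total cost: 381

Each customer zone is assigned to its cheapest site among the open ones.
{Alpha, Bravo, Charlie}: P→Charlie 6·4=24, Q→Bravo 6·9=54, R→Bravo 2·8=16, S→Alpha 5·19=95, T→Charlie 4·6=24, U→Alpha 6·16=96. Service 309; fixed 72; total 381.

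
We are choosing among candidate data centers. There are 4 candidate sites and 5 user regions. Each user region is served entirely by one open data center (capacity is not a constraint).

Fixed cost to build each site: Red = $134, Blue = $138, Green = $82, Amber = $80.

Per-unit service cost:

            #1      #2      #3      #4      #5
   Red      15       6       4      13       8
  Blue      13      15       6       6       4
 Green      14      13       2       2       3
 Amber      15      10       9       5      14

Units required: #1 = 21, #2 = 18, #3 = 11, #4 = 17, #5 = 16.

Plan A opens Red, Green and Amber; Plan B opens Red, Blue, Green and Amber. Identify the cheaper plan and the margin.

Plan A: {Red, Green, Amber}: #1→Green 14·21=294, #2→Red 6·18=108, #3→Green 2·11=22, #4→Green 2·17=34, #5→Green 3·16=48. Service 506; fixed 296; total 802.
Plan B: {Red, Blue, Green, Amber}: #1→Blue 13·21=273, #2→Red 6·18=108, #3→Green 2·11=22, #4→Green 2·17=34, #5→Green 3·16=48. Service 485; fixed 434; total 919.
Difference: |802 − 919| = 117.

Plan A is cheaper by 117.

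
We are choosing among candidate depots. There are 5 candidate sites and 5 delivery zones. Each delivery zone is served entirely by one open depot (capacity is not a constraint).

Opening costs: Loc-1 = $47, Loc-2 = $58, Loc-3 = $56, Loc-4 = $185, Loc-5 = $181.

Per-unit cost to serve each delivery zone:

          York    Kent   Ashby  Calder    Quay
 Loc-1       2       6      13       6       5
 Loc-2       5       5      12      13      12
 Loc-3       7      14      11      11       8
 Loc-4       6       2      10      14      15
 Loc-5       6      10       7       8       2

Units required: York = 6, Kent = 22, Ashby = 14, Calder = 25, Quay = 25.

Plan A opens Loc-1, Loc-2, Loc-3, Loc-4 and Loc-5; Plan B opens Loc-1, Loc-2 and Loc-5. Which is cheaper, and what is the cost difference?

Plan B is cheaper by 175.

Plan A: {Loc-1, Loc-2, Loc-3, Loc-4, Loc-5}: York→Loc-1 2·6=12, Kent→Loc-4 2·22=44, Ashby→Loc-5 7·14=98, Calder→Loc-1 6·25=150, Quay→Loc-5 2·25=50. Service 354; fixed 527; total 881.
Plan B: {Loc-1, Loc-2, Loc-5}: York→Loc-1 2·6=12, Kent→Loc-2 5·22=110, Ashby→Loc-5 7·14=98, Calder→Loc-1 6·25=150, Quay→Loc-5 2·25=50. Service 420; fixed 286; total 706.
Difference: |881 − 706| = 175.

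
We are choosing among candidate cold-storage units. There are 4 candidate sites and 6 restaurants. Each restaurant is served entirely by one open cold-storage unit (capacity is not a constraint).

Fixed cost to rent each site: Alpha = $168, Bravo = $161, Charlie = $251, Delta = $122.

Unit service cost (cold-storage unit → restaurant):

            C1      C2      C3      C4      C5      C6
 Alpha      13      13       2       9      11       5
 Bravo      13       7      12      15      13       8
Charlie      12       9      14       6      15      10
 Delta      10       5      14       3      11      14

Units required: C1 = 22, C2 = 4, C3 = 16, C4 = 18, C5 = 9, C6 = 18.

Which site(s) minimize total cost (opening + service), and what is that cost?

Open Alpha and Delta; minimum total cost 805.

For any fixed open set, each restaurant goes to its cheapest open site; total = fixed + service.
{Alpha, Delta}: C1→Delta 10·22=220, C2→Delta 5·4=20, C3→Alpha 2·16=32, C4→Delta 3·18=54, C5→Alpha 11·9=99, C6→Alpha 5·18=90. Service 515; fixed 290; total 805.
{Alpha}: C1→Alpha 13·22=286, C2→Alpha 13·4=52, C3→Alpha 2·16=32, C4→Alpha 9·18=162, C5→Alpha 11·9=99, C6→Alpha 5·18=90. Service 721; fixed 168; total 889.
{Alpha, Bravo, Delta}: service 515 + fixed 451 = 966
{Alpha, Bravo, Charlie, Delta}: C1→Delta 10·22=220, C2→Delta 5·4=20, C3→Alpha 2·16=32, C4→Delta 3·18=54, C5→Alpha 11·9=99, C6→Alpha 5·18=90. Service 515; fixed 702; total 1217.
No other subset beats 805.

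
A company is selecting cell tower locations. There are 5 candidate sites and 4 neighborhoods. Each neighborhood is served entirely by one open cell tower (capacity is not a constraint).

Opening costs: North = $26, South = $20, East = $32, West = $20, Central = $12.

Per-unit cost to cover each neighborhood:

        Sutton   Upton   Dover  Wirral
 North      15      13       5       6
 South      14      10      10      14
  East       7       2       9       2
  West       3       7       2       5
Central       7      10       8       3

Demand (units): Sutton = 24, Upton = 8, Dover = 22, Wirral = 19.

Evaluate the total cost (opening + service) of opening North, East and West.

Total cost: 248

Each neighborhood is assigned to its cheapest site among the open ones.
{North, East, West}: Sutton→West 3·24=72, Upton→East 2·8=16, Dover→West 2·22=44, Wirral→East 2·19=38. Service 170; fixed 78; total 248.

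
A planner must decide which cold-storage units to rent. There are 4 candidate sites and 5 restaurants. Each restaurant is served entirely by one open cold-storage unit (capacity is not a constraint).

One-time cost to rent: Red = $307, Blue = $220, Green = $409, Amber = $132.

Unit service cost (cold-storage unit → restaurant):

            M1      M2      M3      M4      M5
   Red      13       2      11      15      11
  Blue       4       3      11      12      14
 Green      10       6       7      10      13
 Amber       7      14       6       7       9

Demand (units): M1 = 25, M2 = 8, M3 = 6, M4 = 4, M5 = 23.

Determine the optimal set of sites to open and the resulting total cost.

For any fixed open set, each restaurant goes to its cheapest open site; total = fixed + service.
{Amber}: M1→Amber 7·25=175, M2→Amber 14·8=112, M3→Amber 6·6=36, M4→Amber 7·4=28, M5→Amber 9·23=207. Service 558; fixed 132; total 690.
{Blue, Amber}: M1→Blue 4·25=100, M2→Blue 3·8=24, M3→Amber 6·6=36, M4→Amber 7·4=28, M5→Amber 9·23=207. Service 395; fixed 352; total 747.
{Blue}: service 560 + fixed 220 = 780
{Red, Blue, Green, Amber}: service 387 + fixed 1068 = 1455
No other subset beats 690.

Open Amber only; minimum total cost 690.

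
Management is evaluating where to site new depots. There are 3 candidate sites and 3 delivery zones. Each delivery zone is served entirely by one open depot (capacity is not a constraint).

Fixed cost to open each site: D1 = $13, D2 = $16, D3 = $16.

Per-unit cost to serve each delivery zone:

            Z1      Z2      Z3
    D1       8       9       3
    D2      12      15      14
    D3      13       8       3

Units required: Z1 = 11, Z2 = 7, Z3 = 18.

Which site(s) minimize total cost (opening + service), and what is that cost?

Open D1 only; minimum total cost 218.

For any fixed open set, each delivery zone goes to its cheapest open site; total = fixed + service.
{D1}: Z1→D1 8·11=88, Z2→D1 9·7=63, Z3→D1 3·18=54. Service 205; fixed 13; total 218.
{D1, D3}: Z1→D1 8·11=88, Z2→D3 8·7=56, Z3→D1 3·18=54. Service 198; fixed 29; total 227.
{D1, D2}: Z1→D1 8·11=88, Z2→D1 9·7=63, Z3→D1 3·18=54. Service 205; fixed 29; total 234.
{D1, D2, D3}: Z1→D1 8·11=88, Z2→D3 8·7=56, Z3→D1 3·18=54. Service 198; fixed 45; total 243.
(All 7 nonempty subsets were checked; D1 only is lowest.)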